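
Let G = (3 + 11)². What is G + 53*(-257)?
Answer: -13425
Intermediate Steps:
G = 196 (G = 14² = 196)
G + 53*(-257) = 196 + 53*(-257) = 196 - 13621 = -13425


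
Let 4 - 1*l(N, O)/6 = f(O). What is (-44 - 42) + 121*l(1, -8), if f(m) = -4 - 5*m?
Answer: -23318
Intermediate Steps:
l(N, O) = 48 + 30*O (l(N, O) = 24 - 6*(-4 - 5*O) = 24 + (24 + 30*O) = 48 + 30*O)
(-44 - 42) + 121*l(1, -8) = (-44 - 42) + 121*(48 + 30*(-8)) = -86 + 121*(48 - 240) = -86 + 121*(-192) = -86 - 23232 = -23318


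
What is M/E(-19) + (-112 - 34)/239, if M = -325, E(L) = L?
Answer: 74901/4541 ≈ 16.494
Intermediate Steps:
M/E(-19) + (-112 - 34)/239 = -325/(-19) + (-112 - 34)/239 = -325*(-1/19) - 146*1/239 = 325/19 - 146/239 = 74901/4541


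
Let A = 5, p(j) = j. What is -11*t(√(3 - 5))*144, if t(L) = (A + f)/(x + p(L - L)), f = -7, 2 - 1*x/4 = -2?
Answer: 198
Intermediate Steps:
x = 16 (x = 8 - 4*(-2) = 8 + 8 = 16)
t(L) = -⅛ (t(L) = (5 - 7)/(16 + (L - L)) = -2/(16 + 0) = -2/16 = -2*1/16 = -⅛)
-11*t(√(3 - 5))*144 = -11*(-⅛)*144 = (11/8)*144 = 198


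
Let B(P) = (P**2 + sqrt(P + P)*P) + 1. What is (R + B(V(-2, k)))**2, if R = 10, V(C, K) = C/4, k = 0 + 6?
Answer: 2021/16 - 45*I/4 ≈ 126.31 - 11.25*I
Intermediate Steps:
k = 6
V(C, K) = C/4 (V(C, K) = C*(1/4) = C/4)
B(P) = 1 + P**2 + sqrt(2)*P**(3/2) (B(P) = (P**2 + sqrt(2*P)*P) + 1 = (P**2 + (sqrt(2)*sqrt(P))*P) + 1 = (P**2 + sqrt(2)*P**(3/2)) + 1 = 1 + P**2 + sqrt(2)*P**(3/2))
(R + B(V(-2, k)))**2 = (10 + (1 + ((1/4)*(-2))**2 + sqrt(2)*((1/4)*(-2))**(3/2)))**2 = (10 + (1 + (-1/2)**2 + sqrt(2)*(-1/2)**(3/2)))**2 = (10 + (1 + 1/4 + sqrt(2)*(-I*sqrt(2)/4)))**2 = (10 + (1 + 1/4 - I/2))**2 = (10 + (5/4 - I/2))**2 = (45/4 - I/2)**2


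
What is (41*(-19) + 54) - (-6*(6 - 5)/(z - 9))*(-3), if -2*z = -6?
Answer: -722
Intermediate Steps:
z = 3 (z = -½*(-6) = 3)
(41*(-19) + 54) - (-6*(6 - 5)/(z - 9))*(-3) = (41*(-19) + 54) - (-6*(6 - 5)/(3 - 9))*(-3) = (-779 + 54) - (-6/(-6))*(-3) = -725 - (-6*(-1)/6)*(-3) = -725 - (-6*(-⅙))*(-3) = -725 - (-3) = -725 - 1*(-3) = -725 + 3 = -722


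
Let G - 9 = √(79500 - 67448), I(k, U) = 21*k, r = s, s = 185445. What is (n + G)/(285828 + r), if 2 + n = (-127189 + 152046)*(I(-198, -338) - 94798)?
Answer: -2459749285/471273 + 2*√3013/471273 ≈ -5219.4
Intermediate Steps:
r = 185445
n = -2459749294 (n = -2 + (-127189 + 152046)*(21*(-198) - 94798) = -2 + 24857*(-4158 - 94798) = -2 + 24857*(-98956) = -2 - 2459749292 = -2459749294)
G = 9 + 2*√3013 (G = 9 + √(79500 - 67448) = 9 + √12052 = 9 + 2*√3013 ≈ 118.78)
(n + G)/(285828 + r) = (-2459749294 + (9 + 2*√3013))/(285828 + 185445) = (-2459749285 + 2*√3013)/471273 = (-2459749285 + 2*√3013)*(1/471273) = -2459749285/471273 + 2*√3013/471273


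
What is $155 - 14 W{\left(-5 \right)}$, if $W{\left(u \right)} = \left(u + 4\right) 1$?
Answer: $169$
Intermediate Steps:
$W{\left(u \right)} = 4 + u$ ($W{\left(u \right)} = \left(4 + u\right) 1 = 4 + u$)
$155 - 14 W{\left(-5 \right)} = 155 - 14 \left(4 - 5\right) = 155 - -14 = 155 + 14 = 169$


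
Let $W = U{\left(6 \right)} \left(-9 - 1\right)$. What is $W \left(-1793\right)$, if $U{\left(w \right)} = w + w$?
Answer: $215160$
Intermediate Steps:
$U{\left(w \right)} = 2 w$
$W = -120$ ($W = 2 \cdot 6 \left(-9 - 1\right) = 12 \left(-10\right) = -120$)
$W \left(-1793\right) = \left(-120\right) \left(-1793\right) = 215160$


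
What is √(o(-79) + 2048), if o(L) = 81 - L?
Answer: 4*√138 ≈ 46.989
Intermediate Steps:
√(o(-79) + 2048) = √((81 - 1*(-79)) + 2048) = √((81 + 79) + 2048) = √(160 + 2048) = √2208 = 4*√138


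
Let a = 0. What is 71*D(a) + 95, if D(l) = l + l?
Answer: 95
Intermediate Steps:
D(l) = 2*l
71*D(a) + 95 = 71*(2*0) + 95 = 71*0 + 95 = 0 + 95 = 95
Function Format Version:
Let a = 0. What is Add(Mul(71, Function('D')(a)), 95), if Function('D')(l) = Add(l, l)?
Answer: 95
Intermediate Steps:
Function('D')(l) = Mul(2, l)
Add(Mul(71, Function('D')(a)), 95) = Add(Mul(71, Mul(2, 0)), 95) = Add(Mul(71, 0), 95) = Add(0, 95) = 95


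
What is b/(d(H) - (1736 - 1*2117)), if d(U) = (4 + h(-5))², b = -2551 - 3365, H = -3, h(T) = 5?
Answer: -986/77 ≈ -12.805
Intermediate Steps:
b = -5916
d(U) = 81 (d(U) = (4 + 5)² = 9² = 81)
b/(d(H) - (1736 - 1*2117)) = -5916/(81 - (1736 - 1*2117)) = -5916/(81 - (1736 - 2117)) = -5916/(81 - 1*(-381)) = -5916/(81 + 381) = -5916/462 = -5916*1/462 = -986/77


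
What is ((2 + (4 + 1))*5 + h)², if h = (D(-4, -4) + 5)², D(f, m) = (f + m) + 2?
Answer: 1296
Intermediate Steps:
D(f, m) = 2 + f + m
h = 1 (h = ((2 - 4 - 4) + 5)² = (-6 + 5)² = (-1)² = 1)
((2 + (4 + 1))*5 + h)² = ((2 + (4 + 1))*5 + 1)² = ((2 + 5)*5 + 1)² = (7*5 + 1)² = (35 + 1)² = 36² = 1296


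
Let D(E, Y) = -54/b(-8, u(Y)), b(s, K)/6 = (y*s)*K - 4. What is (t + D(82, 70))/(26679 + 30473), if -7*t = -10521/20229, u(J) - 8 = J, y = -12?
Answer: 3688797/2884153505024 ≈ 1.2790e-6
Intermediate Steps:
u(J) = 8 + J
b(s, K) = -24 - 72*K*s (b(s, K) = 6*((-12*s)*K - 4) = 6*(-12*K*s - 4) = 6*(-4 - 12*K*s) = -24 - 72*K*s)
t = 501/6743 (t = -(-1503)/20229 = -1/7*(-3507/6743) = 501/6743 ≈ 0.074299)
D(E, Y) = -54/(4584 + 576*Y) (D(E, Y) = -54/(-24 - 72*(8 + Y)*(-8)) = -54/(-24 + (4608 + 576*Y)) = -54/(4584 + 576*Y))
(t + D(82, 70))/(26679 + 30473) = (501/6743 - 9/(764 + 96*70))/(26679 + 30473) = (501/6743 - 9/(764 + 6720))/57152 = (501/6743 - 9/7484)*(1/57152) = (3688797/50464612)*(1/57152) = 3688797/2884153505024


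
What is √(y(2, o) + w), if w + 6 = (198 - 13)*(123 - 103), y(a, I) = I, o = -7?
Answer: √3687 ≈ 60.721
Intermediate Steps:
w = 3694 (w = -6 + (198 - 13)*(123 - 103) = -6 + 185*20 = -6 + 3700 = 3694)
√(y(2, o) + w) = √(-7 + 3694) = √3687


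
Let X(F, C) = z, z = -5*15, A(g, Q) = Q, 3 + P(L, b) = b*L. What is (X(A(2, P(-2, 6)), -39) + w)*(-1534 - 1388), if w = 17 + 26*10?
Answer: -590244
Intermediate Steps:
P(L, b) = -3 + L*b (P(L, b) = -3 + b*L = -3 + L*b)
w = 277 (w = 17 + 260 = 277)
z = -75
X(F, C) = -75
(X(A(2, P(-2, 6)), -39) + w)*(-1534 - 1388) = (-75 + 277)*(-1534 - 1388) = 202*(-2922) = -590244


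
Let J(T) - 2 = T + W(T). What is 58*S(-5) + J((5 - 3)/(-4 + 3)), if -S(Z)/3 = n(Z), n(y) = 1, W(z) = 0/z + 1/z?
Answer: -349/2 ≈ -174.50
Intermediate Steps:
W(z) = 1/z (W(z) = 0 + 1/z = 1/z)
S(Z) = -3 (S(Z) = -3*1 = -3)
J(T) = 2 + T + 1/T (J(T) = 2 + (T + 1/T) = 2 + T + 1/T)
58*S(-5) + J((5 - 3)/(-4 + 3)) = 58*(-3) + (2 + (5 - 3)/(-4 + 3) + 1/((5 - 3)/(-4 + 3))) = -174 + (2 + 2/(-1) + 1/(2/(-1))) = -174 + (2 + 2*(-1) + 1/(2*(-1))) = -174 + (2 - 2 + 1/(-2)) = -174 + (2 - 2 - ½) = -174 - ½ = -349/2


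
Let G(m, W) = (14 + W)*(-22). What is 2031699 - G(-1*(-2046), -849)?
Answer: 2013329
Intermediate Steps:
G(m, W) = -308 - 22*W
2031699 - G(-1*(-2046), -849) = 2031699 - (-308 - 22*(-849)) = 2031699 - (-308 + 18678) = 2031699 - 1*18370 = 2031699 - 18370 = 2013329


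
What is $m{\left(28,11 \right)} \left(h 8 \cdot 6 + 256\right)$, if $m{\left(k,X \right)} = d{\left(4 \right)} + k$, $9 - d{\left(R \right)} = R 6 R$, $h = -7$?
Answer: $4720$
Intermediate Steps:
$d{\left(R \right)} = 9 - 6 R^{2}$ ($d{\left(R \right)} = 9 - R 6 R = 9 - 6 R R = 9 - 6 R^{2}$)
$m{\left(k,X \right)} = -87 + k$ ($m{\left(k,X \right)} = \left(9 - 6 \cdot 4^{2}\right) + k = \left(9 - 96\right) + k = -87 + k$)
$m{\left(28,11 \right)} \left(h 8 \cdot 6 + 256\right) = \left(-87 + 28\right) \left(\left(-7\right) 8 \cdot 6 + 256\right) = - 59 \left(\left(-56\right) 6 + 256\right) = - 59 \left(-336 + 256\right) = \left(-59\right) \left(-80\right) = 4720$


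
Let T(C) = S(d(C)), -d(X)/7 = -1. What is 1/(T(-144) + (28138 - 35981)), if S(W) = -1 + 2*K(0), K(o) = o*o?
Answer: -1/7844 ≈ -0.00012749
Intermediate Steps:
d(X) = 7 (d(X) = -7*(-1) = 7)
K(o) = o**2
S(W) = -1 (S(W) = -1 + 2*0**2 = -1 + 2*0 = -1 + 0 = -1)
T(C) = -1
1/(T(-144) + (28138 - 35981)) = 1/(-1 + (28138 - 35981)) = 1/(-1 - 7843) = 1/(-7844) = -1/7844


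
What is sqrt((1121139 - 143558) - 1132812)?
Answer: I*sqrt(155231) ≈ 393.99*I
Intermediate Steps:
sqrt((1121139 - 143558) - 1132812) = sqrt(977581 - 1132812) = sqrt(-155231) = I*sqrt(155231)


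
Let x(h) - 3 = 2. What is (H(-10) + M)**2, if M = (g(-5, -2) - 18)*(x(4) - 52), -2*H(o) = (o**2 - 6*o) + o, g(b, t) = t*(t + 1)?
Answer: 458329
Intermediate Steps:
g(b, t) = t*(1 + t)
x(h) = 5 (x(h) = 3 + 2 = 5)
H(o) = -o**2/2 + 5*o/2 (H(o) = -((o**2 - 6*o) + o)/2 = -(o**2 - 5*o)/2 = -o**2/2 + 5*o/2)
M = 752 (M = (-2*(1 - 2) - 18)*(5 - 52) = (-2*(-1) - 18)*(-47) = (2 - 18)*(-47) = -16*(-47) = 752)
(H(-10) + M)**2 = ((1/2)*(-10)*(5 - 1*(-10)) + 752)**2 = ((1/2)*(-10)*(5 + 10) + 752)**2 = ((1/2)*(-10)*15 + 752)**2 = (-75 + 752)**2 = 677**2 = 458329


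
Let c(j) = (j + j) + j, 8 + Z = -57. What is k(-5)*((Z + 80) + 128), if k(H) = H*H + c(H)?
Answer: 1430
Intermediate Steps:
Z = -65 (Z = -8 - 57 = -65)
c(j) = 3*j (c(j) = 2*j + j = 3*j)
k(H) = H² + 3*H (k(H) = H*H + 3*H = H² + 3*H)
k(-5)*((Z + 80) + 128) = (-5*(3 - 5))*((-65 + 80) + 128) = (-5*(-2))*(15 + 128) = 10*143 = 1430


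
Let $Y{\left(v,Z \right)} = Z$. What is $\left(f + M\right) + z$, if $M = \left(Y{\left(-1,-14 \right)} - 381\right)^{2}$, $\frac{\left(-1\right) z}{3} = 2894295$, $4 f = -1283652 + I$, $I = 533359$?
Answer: $- \frac{34857733}{4} \approx -8.7144 \cdot 10^{6}$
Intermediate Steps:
$f = - \frac{750293}{4}$ ($f = \frac{-1283652 + 533359}{4} = \frac{1}{4} \left(-750293\right) = - \frac{750293}{4} \approx -1.8757 \cdot 10^{5}$)
$z = -8682885$ ($z = \left(-3\right) 2894295 = -8682885$)
$M = 156025$ ($M = \left(-14 - 381\right)^{2} = \left(-395\right)^{2} = 156025$)
$\left(f + M\right) + z = \left(- \frac{750293}{4} + 156025\right) - 8682885 = - \frac{126193}{4} - 8682885 = - \frac{34857733}{4}$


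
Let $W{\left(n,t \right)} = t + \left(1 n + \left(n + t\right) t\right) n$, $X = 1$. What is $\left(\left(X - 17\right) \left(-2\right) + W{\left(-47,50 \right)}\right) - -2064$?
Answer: $-2695$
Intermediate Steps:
$W{\left(n,t \right)} = t + n \left(n + t \left(n + t\right)\right)$ ($W{\left(n,t \right)} = t + \left(n + t \left(n + t\right)\right) n = t + n \left(n + t \left(n + t\right)\right)$)
$\left(\left(X - 17\right) \left(-2\right) + W{\left(-47,50 \right)}\right) - -2064 = \left(\left(1 - 17\right) \left(-2\right) + \left(50 + \left(-47\right)^{2} - 47 \cdot 50^{2} + 50 \left(-47\right)^{2}\right)\right) - -2064 = \left(\left(-16\right) \left(-2\right) + \left(50 + 2209 - 117500 + 50 \cdot 2209\right)\right) + 2064 = \left(32 + \left(50 + 2209 - 117500 + 110450\right)\right) + 2064 = \left(32 - 4791\right) + 2064 = -4759 + 2064 = -2695$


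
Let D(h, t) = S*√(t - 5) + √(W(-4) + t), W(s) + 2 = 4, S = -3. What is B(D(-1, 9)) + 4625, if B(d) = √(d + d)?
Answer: 4625 + √(-12 + 2*√11) ≈ 4625.0 + 2.3166*I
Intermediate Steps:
W(s) = 2 (W(s) = -2 + 4 = 2)
D(h, t) = √(2 + t) - 3*√(-5 + t) (D(h, t) = -3*√(t - 5) + √(2 + t) = -3*√(-5 + t) + √(2 + t) = √(2 + t) - 3*√(-5 + t))
B(d) = √2*√d (B(d) = √(2*d) = √2*√d)
B(D(-1, 9)) + 4625 = √2*√(√(2 + 9) - 3*√(-5 + 9)) + 4625 = √2*√(√11 - 3*√4) + 4625 = √2*√(√11 - 3*2) + 4625 = √2*√(√11 - 6) + 4625 = √2*√(-6 + √11) + 4625 = 4625 + √2*√(-6 + √11)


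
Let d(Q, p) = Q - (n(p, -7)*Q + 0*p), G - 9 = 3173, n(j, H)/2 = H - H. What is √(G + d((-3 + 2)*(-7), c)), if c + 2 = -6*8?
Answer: √3189 ≈ 56.471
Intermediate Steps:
n(j, H) = 0 (n(j, H) = 2*(H - H) = 2*0 = 0)
c = -50 (c = -2 - 6*8 = -2 - 48 = -50)
G = 3182 (G = 9 + 3173 = 3182)
d(Q, p) = Q (d(Q, p) = Q - (0*Q + 0*p) = Q - (0 + 0) = Q - 1*0 = Q + 0 = Q)
√(G + d((-3 + 2)*(-7), c)) = √(3182 + (-3 + 2)*(-7)) = √(3182 - 1*(-7)) = √(3182 + 7) = √3189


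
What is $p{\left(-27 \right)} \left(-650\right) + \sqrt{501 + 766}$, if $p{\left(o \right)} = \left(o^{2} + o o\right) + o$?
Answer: $-930150 + \sqrt{1267} \approx -9.3011 \cdot 10^{5}$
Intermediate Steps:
$p{\left(o \right)} = o + 2 o^{2}$ ($p{\left(o \right)} = \left(o^{2} + o^{2}\right) + o = 2 o^{2} + o = o + 2 o^{2}$)
$p{\left(-27 \right)} \left(-650\right) + \sqrt{501 + 766} = - 27 \left(1 + 2 \left(-27\right)\right) \left(-650\right) + \sqrt{501 + 766} = - 27 \left(1 - 54\right) \left(-650\right) + \sqrt{1267} = \left(-27\right) \left(-53\right) \left(-650\right) + \sqrt{1267} = 1431 \left(-650\right) + \sqrt{1267} = -930150 + \sqrt{1267}$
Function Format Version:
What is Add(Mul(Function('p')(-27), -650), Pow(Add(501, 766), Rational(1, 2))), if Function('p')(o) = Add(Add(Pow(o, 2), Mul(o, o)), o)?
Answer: Add(-930150, Pow(1267, Rational(1, 2))) ≈ -9.3011e+5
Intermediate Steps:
Function('p')(o) = Add(o, Mul(2, Pow(o, 2))) (Function('p')(o) = Add(Add(Pow(o, 2), Pow(o, 2)), o) = Add(Mul(2, Pow(o, 2)), o) = Add(o, Mul(2, Pow(o, 2))))
Add(Mul(Function('p')(-27), -650), Pow(Add(501, 766), Rational(1, 2))) = Add(Mul(Mul(-27, Add(1, Mul(2, -27))), -650), Pow(Add(501, 766), Rational(1, 2))) = Add(Mul(Mul(-27, Add(1, -54)), -650), Pow(1267, Rational(1, 2))) = Add(Mul(Mul(-27, -53), -650), Pow(1267, Rational(1, 2))) = Add(Mul(1431, -650), Pow(1267, Rational(1, 2))) = Add(-930150, Pow(1267, Rational(1, 2)))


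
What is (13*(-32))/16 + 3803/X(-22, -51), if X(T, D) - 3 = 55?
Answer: 2295/58 ≈ 39.569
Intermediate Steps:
X(T, D) = 58 (X(T, D) = 3 + 55 = 58)
(13*(-32))/16 + 3803/X(-22, -51) = (13*(-32))/16 + 3803/58 = -416*1/16 + 3803*(1/58) = -26 + 3803/58 = 2295/58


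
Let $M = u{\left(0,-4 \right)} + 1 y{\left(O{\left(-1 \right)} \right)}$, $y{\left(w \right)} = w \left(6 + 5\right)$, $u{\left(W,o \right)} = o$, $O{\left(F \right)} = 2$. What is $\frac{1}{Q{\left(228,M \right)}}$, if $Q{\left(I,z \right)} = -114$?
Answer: $- \frac{1}{114} \approx -0.0087719$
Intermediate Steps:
$y{\left(w \right)} = 11 w$ ($y{\left(w \right)} = w 11 = 11 w$)
$M = 18$ ($M = -4 + 1 \cdot 11 \cdot 2 = -4 + 1 \cdot 22 = -4 + 22 = 18$)
$\frac{1}{Q{\left(228,M \right)}} = \frac{1}{-114} = - \frac{1}{114}$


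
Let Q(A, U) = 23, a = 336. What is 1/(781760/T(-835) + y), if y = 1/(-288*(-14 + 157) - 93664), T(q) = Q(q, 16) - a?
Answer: -42207424/105418772793 ≈ -0.00040038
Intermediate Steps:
T(q) = -313 (T(q) = 23 - 1*336 = 23 - 336 = -313)
y = -1/134848 (y = 1/(-288*143 - 93664) = 1/(-41184 - 93664) = 1/(-134848) = -1/134848 ≈ -7.4158e-6)
1/(781760/T(-835) + y) = 1/(781760/(-313) - 1/134848) = 1/(781760*(-1/313) - 1/134848) = 1/(-781760/313 - 1/134848) = 1/(-105418772793/42207424) = -42207424/105418772793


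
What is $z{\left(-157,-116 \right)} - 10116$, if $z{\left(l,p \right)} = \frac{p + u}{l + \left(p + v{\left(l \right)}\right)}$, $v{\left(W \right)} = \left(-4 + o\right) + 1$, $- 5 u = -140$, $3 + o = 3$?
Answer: $- \frac{697982}{69} \approx -10116.0$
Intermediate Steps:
$o = 0$ ($o = -3 + 3 = 0$)
$u = 28$ ($u = \left(- \frac{1}{5}\right) \left(-140\right) = 28$)
$v{\left(W \right)} = -3$ ($v{\left(W \right)} = \left(-4 + 0\right) + 1 = -4 + 1 = -3$)
$z{\left(l,p \right)} = \frac{28 + p}{-3 + l + p}$ ($z{\left(l,p \right)} = \frac{p + 28}{l + \left(p - 3\right)} = \frac{28 + p}{l + \left(-3 + p\right)} = \frac{28 + p}{-3 + l + p}$)
$z{\left(-157,-116 \right)} - 10116 = \frac{28 - 116}{-3 - 157 - 116} - 10116 = \frac{1}{-276} \left(-88\right) - 10116 = \left(- \frac{1}{276}\right) \left(-88\right) - 10116 = \frac{22}{69} - 10116 = - \frac{697982}{69}$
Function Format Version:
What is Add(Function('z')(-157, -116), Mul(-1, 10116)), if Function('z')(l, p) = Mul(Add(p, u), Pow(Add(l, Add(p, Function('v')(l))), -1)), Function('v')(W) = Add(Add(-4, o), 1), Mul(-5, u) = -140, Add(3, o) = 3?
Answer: Rational(-697982, 69) ≈ -10116.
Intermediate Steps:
o = 0 (o = Add(-3, 3) = 0)
u = 28 (u = Mul(Rational(-1, 5), -140) = 28)
Function('v')(W) = -3 (Function('v')(W) = Add(Add(-4, 0), 1) = Add(-4, 1) = -3)
Function('z')(l, p) = Mul(Pow(Add(-3, l, p), -1), Add(28, p)) (Function('z')(l, p) = Mul(Add(p, 28), Pow(Add(l, Add(p, -3)), -1)) = Mul(Add(28, p), Pow(Add(l, Add(-3, p)), -1)) = Mul(Add(28, p), Pow(Add(-3, l, p), -1)) = Mul(Pow(Add(-3, l, p), -1), Add(28, p)))
Add(Function('z')(-157, -116), Mul(-1, 10116)) = Add(Mul(Pow(Add(-3, -157, -116), -1), Add(28, -116)), Mul(-1, 10116)) = Add(Mul(Pow(-276, -1), -88), -10116) = Add(Mul(Rational(-1, 276), -88), -10116) = Add(Rational(22, 69), -10116) = Rational(-697982, 69)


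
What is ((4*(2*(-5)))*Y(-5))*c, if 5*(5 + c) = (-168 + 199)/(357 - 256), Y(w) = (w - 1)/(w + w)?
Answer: 59856/505 ≈ 118.53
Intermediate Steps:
Y(w) = (-1 + w)/(2*w) (Y(w) = (-1 + w)/((2*w)) = (-1 + w)*(1/(2*w)) = (-1 + w)/(2*w))
c = -2494/505 (c = -5 + ((-168 + 199)/(357 - 256))/5 = -5 + (31/101)/5 = -5 + (31*(1/101))/5 = -5 + (⅕)*(31/101) = -5 + 31/505 = -2494/505 ≈ -4.9386)
((4*(2*(-5)))*Y(-5))*c = ((4*(2*(-5)))*((½)*(-1 - 5)/(-5)))*(-2494/505) = ((4*(-10))*((½)*(-⅕)*(-6)))*(-2494/505) = -40*⅗*(-2494/505) = -24*(-2494/505) = 59856/505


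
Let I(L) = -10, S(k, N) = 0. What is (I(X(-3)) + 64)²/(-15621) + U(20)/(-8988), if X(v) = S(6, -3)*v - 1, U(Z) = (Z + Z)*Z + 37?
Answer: -4364865/15600172 ≈ -0.27980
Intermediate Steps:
U(Z) = 37 + 2*Z² (U(Z) = (2*Z)*Z + 37 = 2*Z² + 37 = 37 + 2*Z²)
X(v) = -1 (X(v) = 0*v - 1 = 0 - 1 = -1)
(I(X(-3)) + 64)²/(-15621) + U(20)/(-8988) = (-10 + 64)²/(-15621) + (37 + 2*20²)/(-8988) = 54²*(-1/15621) + (37 + 2*400)*(-1/8988) = 2916*(-1/15621) + (37 + 800)*(-1/8988) = -972/5207 + 837*(-1/8988) = -972/5207 - 279/2996 = -4364865/15600172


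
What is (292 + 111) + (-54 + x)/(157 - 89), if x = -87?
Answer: 27263/68 ≈ 400.93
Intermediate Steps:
(292 + 111) + (-54 + x)/(157 - 89) = (292 + 111) + (-54 - 87)/(157 - 89) = 403 - 141/68 = 27263/68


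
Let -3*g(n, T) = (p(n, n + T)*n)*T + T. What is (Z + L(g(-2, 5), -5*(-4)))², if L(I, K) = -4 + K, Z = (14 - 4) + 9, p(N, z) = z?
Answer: 1225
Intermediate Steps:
g(n, T) = -T/3 - T*n*(T + n)/3 (g(n, T) = -(((n + T)*n)*T + T)/3 = -(((T + n)*n)*T + T)/3 = -((n*(T + n))*T + T)/3 = -(T*n*(T + n) + T)/3 = -(T + T*n*(T + n))/3 = -T/3 - T*n*(T + n)/3)
Z = 19 (Z = 10 + 9 = 19)
(Z + L(g(-2, 5), -5*(-4)))² = (19 + (-4 - 5*(-4)))² = (19 + (-4 + 20))² = (19 + 16)² = 35² = 1225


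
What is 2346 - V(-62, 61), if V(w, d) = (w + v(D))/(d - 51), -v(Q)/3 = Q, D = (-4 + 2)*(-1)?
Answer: 11764/5 ≈ 2352.8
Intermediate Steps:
D = 2 (D = -2*(-1) = 2)
v(Q) = -3*Q
V(w, d) = (-6 + w)/(-51 + d) (V(w, d) = (w - 3*2)/(d - 51) = (w - 6)/(-51 + d) = (-6 + w)/(-51 + d))
2346 - V(-62, 61) = 2346 - (-6 - 62)/(-51 + 61) = 2346 - (-68)/10 = 2346 - 1*(-34/5) = 2346 + 34/5 = 11764/5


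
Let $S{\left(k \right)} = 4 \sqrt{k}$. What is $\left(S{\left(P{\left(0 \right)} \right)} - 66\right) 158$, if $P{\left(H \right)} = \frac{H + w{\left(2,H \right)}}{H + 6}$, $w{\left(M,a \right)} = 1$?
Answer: $-10428 + \frac{316 \sqrt{6}}{3} \approx -10170.0$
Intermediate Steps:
$P{\left(H \right)} = \frac{1 + H}{6 + H}$ ($P{\left(H \right)} = \frac{H + 1}{H + 6} = \frac{1 + H}{6 + H}$)
$\left(S{\left(P{\left(0 \right)} \right)} - 66\right) 158 = \left(4 \sqrt{\frac{1 + 0}{6 + 0}} - 66\right) 158 = \left(4 \sqrt{\frac{1}{6} \cdot 1} - 66\right) 158 = \left(\frac{4}{\sqrt{6}} - 66\right) 158 = \left(4 \frac{\sqrt{6}}{6} - 66\right) 158 = \left(\frac{2 \sqrt{6}}{3} - 66\right) 158 = \left(-66 + \frac{2 \sqrt{6}}{3}\right) 158 = -10428 + \frac{316 \sqrt{6}}{3}$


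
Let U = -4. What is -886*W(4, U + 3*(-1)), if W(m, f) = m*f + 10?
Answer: 15948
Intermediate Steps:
W(m, f) = 10 + f*m (W(m, f) = f*m + 10 = 10 + f*m)
-886*W(4, U + 3*(-1)) = -886*(10 + (-4 + 3*(-1))*4) = -886*(10 + (-4 - 3)*4) = -886*(10 - 7*4) = -886*(10 - 28) = -886*(-18) = 15948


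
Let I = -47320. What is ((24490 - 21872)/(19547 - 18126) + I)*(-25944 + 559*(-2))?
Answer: 37135195476/29 ≈ 1.2805e+9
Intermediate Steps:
((24490 - 21872)/(19547 - 18126) + I)*(-25944 + 559*(-2)) = ((24490 - 21872)/(19547 - 18126) - 47320)*(-25944 + 559*(-2)) = (2618/1421 - 47320)*(-25944 - 1118) = (2618*(1/1421) - 47320)*(-27062) = (374/203 - 47320)*(-27062) = -9605586/203*(-27062) = 37135195476/29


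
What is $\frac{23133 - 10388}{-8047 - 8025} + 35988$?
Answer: $\frac{578386391}{16072} \approx 35987.0$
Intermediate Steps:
$\frac{23133 - 10388}{-8047 - 8025} + 35988 = \frac{12745}{-16072} + 35988 = 12745 \left(- \frac{1}{16072}\right) + 35988 = - \frac{12745}{16072} + 35988 = \frac{578386391}{16072}$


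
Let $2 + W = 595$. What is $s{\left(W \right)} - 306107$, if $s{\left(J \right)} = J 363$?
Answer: $-90848$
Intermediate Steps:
$W = 593$ ($W = -2 + 595 = 593$)
$s{\left(J \right)} = 363 J$
$s{\left(W \right)} - 306107 = 363 \cdot 593 - 306107 = 215259 - 306107 = -90848$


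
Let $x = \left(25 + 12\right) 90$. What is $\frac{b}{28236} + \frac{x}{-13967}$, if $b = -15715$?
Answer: $- \frac{313517285}{394372212} \approx -0.79498$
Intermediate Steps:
$x = 3330$ ($x = 37 \cdot 90 = 3330$)
$\frac{b}{28236} + \frac{x}{-13967} = - \frac{15715}{28236} + \frac{3330}{-13967} = \left(-15715\right) \frac{1}{28236} + 3330 \left(- \frac{1}{13967}\right) = - \frac{15715}{28236} - \frac{3330}{13967} = - \frac{313517285}{394372212}$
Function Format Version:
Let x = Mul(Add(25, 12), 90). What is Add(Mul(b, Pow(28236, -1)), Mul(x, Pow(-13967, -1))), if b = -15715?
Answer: Rational(-313517285, 394372212) ≈ -0.79498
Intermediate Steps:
x = 3330 (x = Mul(37, 90) = 3330)
Add(Mul(b, Pow(28236, -1)), Mul(x, Pow(-13967, -1))) = Add(Mul(-15715, Pow(28236, -1)), Mul(3330, Pow(-13967, -1))) = Add(Mul(-15715, Rational(1, 28236)), Mul(3330, Rational(-1, 13967))) = Add(Rational(-15715, 28236), Rational(-3330, 13967)) = Rational(-313517285, 394372212)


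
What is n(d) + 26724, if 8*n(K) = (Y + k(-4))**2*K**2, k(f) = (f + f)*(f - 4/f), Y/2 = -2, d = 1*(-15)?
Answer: 37974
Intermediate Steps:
d = -15
Y = -4 (Y = 2*(-2) = -4)
k(f) = 2*f*(f - 4/f) (k(f) = (2*f)*(f - 4/f) = 2*f*(f - 4/f))
n(K) = 50*K**2 (n(K) = ((-4 + (-8 + 2*(-4)**2))**2*K**2)/8 = ((-4 + (-8 + 2*16))**2*K**2)/8 = ((-4 + (-8 + 32))**2*K**2)/8 = ((-4 + 24)**2*K**2)/8 = (20**2*K**2)/8 = (400*K**2)/8 = 50*K**2)
n(d) + 26724 = 50*(-15)**2 + 26724 = 50*225 + 26724 = 11250 + 26724 = 37974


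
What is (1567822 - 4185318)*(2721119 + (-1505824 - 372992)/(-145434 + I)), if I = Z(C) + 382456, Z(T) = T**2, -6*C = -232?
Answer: -7644768852527664536/1073327 ≈ -7.1225e+12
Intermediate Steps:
C = 116/3 (C = -1/6*(-232) = 116/3 ≈ 38.667)
I = 3455560/9 (I = (116/3)**2 + 382456 = 13456/9 + 382456 = 3455560/9 ≈ 3.8395e+5)
(1567822 - 4185318)*(2721119 + (-1505824 - 372992)/(-145434 + I)) = (1567822 - 4185318)*(2721119 + (-1505824 - 372992)/(-145434 + 3455560/9)) = -2617496*(2721119 - 1878816/2146654/9) = -2617496*(2721119 - 1878816*9/2146654) = -2617496*(2721119 - 8454672/1073327) = -2617496*2920642038241/1073327 = -7644768852527664536/1073327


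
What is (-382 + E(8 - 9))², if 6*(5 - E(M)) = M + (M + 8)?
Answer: 142884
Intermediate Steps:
E(M) = 11/3 - M/3 (E(M) = 5 - (M + (M + 8))/6 = 5 - (M + (8 + M))/6 = 5 - (8 + 2*M)/6 = 5 + (-4/3 - M/3) = 11/3 - M/3)
(-382 + E(8 - 9))² = (-382 + (11/3 - (8 - 9)/3))² = (-382 + (11/3 - ⅓*(-1)))² = (-382 + (11/3 + ⅓))² = (-382 + 4)² = (-378)² = 142884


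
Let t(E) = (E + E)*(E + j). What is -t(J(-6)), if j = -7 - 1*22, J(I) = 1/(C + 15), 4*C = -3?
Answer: 13192/3249 ≈ 4.0603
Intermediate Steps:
C = -3/4 (C = (1/4)*(-3) = -3/4 ≈ -0.75000)
J(I) = 4/57 (J(I) = 1/(-3/4 + 15) = 1/(57/4) = 4/57)
j = -29 (j = -7 - 22 = -29)
t(E) = 2*E*(-29 + E) (t(E) = (E + E)*(E - 29) = (2*E)*(-29 + E) = 2*E*(-29 + E))
-t(J(-6)) = -2*4*(-29 + 4/57)/57 = -2*4*(-1649)/(57*57) = -1*(-13192/3249) = 13192/3249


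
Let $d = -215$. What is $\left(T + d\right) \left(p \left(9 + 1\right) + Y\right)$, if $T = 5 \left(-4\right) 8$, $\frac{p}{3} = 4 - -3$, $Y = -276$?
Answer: $24750$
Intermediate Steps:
$p = 21$ ($p = 3 \left(4 - -3\right) = 3 \left(4 + 3\right) = 3 \cdot 7 = 21$)
$T = -160$ ($T = \left(-20\right) 8 = -160$)
$\left(T + d\right) \left(p \left(9 + 1\right) + Y\right) = \left(-160 - 215\right) \left(21 \left(9 + 1\right) - 276\right) = - 375 \left(21 \cdot 10 - 276\right) = - 375 \left(210 - 276\right) = \left(-375\right) \left(-66\right) = 24750$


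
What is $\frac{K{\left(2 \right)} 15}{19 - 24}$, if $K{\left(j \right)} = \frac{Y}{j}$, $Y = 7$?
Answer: $- \frac{21}{2} \approx -10.5$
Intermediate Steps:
$K{\left(j \right)} = \frac{7}{j}$
$\frac{K{\left(2 \right)} 15}{19 - 24} = \frac{\frac{7}{2} \cdot 15}{19 - 24} = \frac{7 \cdot \frac{1}{2} \cdot 15}{-5} = \frac{7}{2} \cdot 15 \left(- \frac{1}{5}\right) = \frac{105}{2} \left(- \frac{1}{5}\right) = - \frac{21}{2}$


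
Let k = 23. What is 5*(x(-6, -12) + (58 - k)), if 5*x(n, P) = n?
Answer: 169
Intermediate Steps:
x(n, P) = n/5
5*(x(-6, -12) + (58 - k)) = 5*((1/5)*(-6) + (58 - 1*23)) = 5*(-6/5 + (58 - 23)) = 5*(-6/5 + 35) = 5*(169/5) = 169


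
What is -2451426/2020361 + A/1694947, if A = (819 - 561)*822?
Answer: -3726567064986/3424404815867 ≈ -1.0882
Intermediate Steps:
A = 212076 (A = 258*822 = 212076)
-2451426/2020361 + A/1694947 = -2451426/2020361 + 212076/1694947 = -3726567064986/3424404815867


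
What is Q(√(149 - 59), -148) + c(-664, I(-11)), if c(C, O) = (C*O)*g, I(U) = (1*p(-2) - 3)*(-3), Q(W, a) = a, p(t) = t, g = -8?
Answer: 79532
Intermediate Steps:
I(U) = 15 (I(U) = (1*(-2) - 3)*(-3) = (-2 - 3)*(-3) = -5*(-3) = 15)
c(C, O) = -8*C*O (c(C, O) = (C*O)*(-8) = -8*C*O)
Q(√(149 - 59), -148) + c(-664, I(-11)) = -148 - 8*(-664)*15 = -148 + 79680 = 79532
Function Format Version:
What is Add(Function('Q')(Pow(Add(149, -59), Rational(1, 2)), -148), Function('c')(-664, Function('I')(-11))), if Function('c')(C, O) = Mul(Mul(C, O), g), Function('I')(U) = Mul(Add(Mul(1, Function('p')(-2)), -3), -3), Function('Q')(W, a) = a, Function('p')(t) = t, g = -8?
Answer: 79532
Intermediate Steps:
Function('I')(U) = 15 (Function('I')(U) = Mul(Add(Mul(1, -2), -3), -3) = Mul(Add(-2, -3), -3) = Mul(-5, -3) = 15)
Function('c')(C, O) = Mul(-8, C, O) (Function('c')(C, O) = Mul(Mul(C, O), -8) = Mul(-8, C, O))
Add(Function('Q')(Pow(Add(149, -59), Rational(1, 2)), -148), Function('c')(-664, Function('I')(-11))) = Add(-148, Mul(-8, -664, 15)) = Add(-148, 79680) = 79532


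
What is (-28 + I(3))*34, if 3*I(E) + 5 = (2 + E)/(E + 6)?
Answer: -27064/27 ≈ -1002.4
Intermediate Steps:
I(E) = -5/3 + (2 + E)/(3*(6 + E)) (I(E) = -5/3 + ((2 + E)/(E + 6))/3 = -5/3 + ((2 + E)/(6 + E))/3 = -5/3 + (2 + E)/(3*(6 + E)))
(-28 + I(3))*34 = (-28 + 4*(-7 - 1*3)/(3*(6 + 3)))*34 = (-28 + (4/3)*(-7 - 3)/9)*34 = (-28 + (4/3)*(⅑)*(-10))*34 = (-28 - 40/27)*34 = -796/27*34 = -27064/27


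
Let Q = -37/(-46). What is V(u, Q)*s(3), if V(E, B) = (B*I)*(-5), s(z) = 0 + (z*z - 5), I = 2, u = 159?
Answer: -740/23 ≈ -32.174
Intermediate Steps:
s(z) = -5 + z² (s(z) = 0 + (z² - 5) = 0 + (-5 + z²) = -5 + z²)
Q = 37/46 (Q = -37*(-1/46) = 37/46 ≈ 0.80435)
V(E, B) = -10*B (V(E, B) = (B*2)*(-5) = (2*B)*(-5) = -10*B)
V(u, Q)*s(3) = (-10*37/46)*(-5 + 3²) = -185*(-5 + 9)/23 = -185/23*4 = -740/23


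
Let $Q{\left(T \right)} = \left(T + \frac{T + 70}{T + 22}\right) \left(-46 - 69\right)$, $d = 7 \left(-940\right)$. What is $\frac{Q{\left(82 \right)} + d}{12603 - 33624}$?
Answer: $\frac{10015}{13013} \approx 0.76962$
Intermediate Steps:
$d = -6580$
$Q{\left(T \right)} = - 115 T - \frac{115 \left(70 + T\right)}{22 + T}$ ($Q{\left(T \right)} = \left(T + \frac{70 + T}{22 + T}\right) \left(-115\right) = - 115 T - \frac{115 \left(70 + T\right)}{22 + T}$)
$\frac{Q{\left(82 \right)} + d}{12603 - 33624} = \frac{\frac{115 \left(-70 - 82^{2} - 1886\right)}{22 + 82} - 6580}{12603 - 33624} = \frac{\frac{115 \left(-70 - 6724 - 1886\right)}{104} - 6580}{-21021} = \left(115 \cdot \frac{1}{104} \left(-70 - 6724 - 1886\right) - 6580\right) \left(- \frac{1}{21021}\right) = \left(115 \cdot \frac{1}{104} \left(-8680\right) - 6580\right) \left(- \frac{1}{21021}\right) = \left(- \frac{124775}{13} - 6580\right) \left(- \frac{1}{21021}\right) = \left(- \frac{210315}{13}\right) \left(- \frac{1}{21021}\right) = \frac{10015}{13013}$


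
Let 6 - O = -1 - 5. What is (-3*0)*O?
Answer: 0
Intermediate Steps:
O = 12 (O = 6 - (-1 - 5) = 6 - 1*(-6) = 6 + 6 = 12)
(-3*0)*O = -3*0*12 = 0*12 = 0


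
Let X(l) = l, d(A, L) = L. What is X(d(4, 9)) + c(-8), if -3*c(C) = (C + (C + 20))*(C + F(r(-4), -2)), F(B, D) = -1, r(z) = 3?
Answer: 21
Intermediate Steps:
c(C) = -(-1 + C)*(20 + 2*C)/3 (c(C) = -(C + (C + 20))*(C - 1)/3 = -(C + (20 + C))*(-1 + C)/3 = -(20 + 2*C)*(-1 + C)/3 = -(-1 + C)*(20 + 2*C)/3)
X(d(4, 9)) + c(-8) = 9 + (20/3 - 6*(-8) - ⅔*(-8)²) = 9 + (20/3 + 48 - ⅔*64) = 9 + (20/3 + 48 - 128/3) = 9 + 12 = 21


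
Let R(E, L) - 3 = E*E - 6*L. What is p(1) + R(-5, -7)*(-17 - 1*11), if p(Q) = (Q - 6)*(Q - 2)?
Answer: -1955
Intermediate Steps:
R(E, L) = 3 + E² - 6*L (R(E, L) = 3 + (E*E - 6*L) = 3 + (E² - 6*L) = 3 + E² - 6*L)
p(Q) = (-6 + Q)*(-2 + Q)
p(1) + R(-5, -7)*(-17 - 1*11) = (12 + 1² - 8*1) + (3 + (-5)² - 6*(-7))*(-17 - 1*11) = (12 + 1 - 8) + (3 + 25 + 42)*(-17 - 11) = 5 + 70*(-28) = 5 - 1960 = -1955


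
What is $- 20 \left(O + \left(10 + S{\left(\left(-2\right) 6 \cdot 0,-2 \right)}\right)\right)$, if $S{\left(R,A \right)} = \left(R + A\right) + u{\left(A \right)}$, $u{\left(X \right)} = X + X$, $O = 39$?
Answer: $-860$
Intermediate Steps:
$u{\left(X \right)} = 2 X$
$S{\left(R,A \right)} = R + 3 A$ ($S{\left(R,A \right)} = \left(R + A\right) + 2 A = \left(A + R\right) + 2 A = R + 3 A$)
$- 20 \left(O + \left(10 + S{\left(\left(-2\right) 6 \cdot 0,-2 \right)}\right)\right) = - 20 \left(39 + \left(10 + \left(\left(-2\right) 6 \cdot 0 + 3 \left(-2\right)\right)\right)\right) = - 20 \left(39 + \left(10 - 6\right)\right) = - 20 \left(39 + 4\right) = \left(-20\right) 43 = -860$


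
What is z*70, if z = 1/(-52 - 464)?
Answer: -35/258 ≈ -0.13566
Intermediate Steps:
z = -1/516 (z = 1/(-516) = -1/516 ≈ -0.0019380)
z*70 = -1/516*70 = -35/258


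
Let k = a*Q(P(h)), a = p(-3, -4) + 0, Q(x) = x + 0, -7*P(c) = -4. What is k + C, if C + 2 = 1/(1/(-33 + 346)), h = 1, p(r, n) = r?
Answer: 2165/7 ≈ 309.29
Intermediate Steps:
P(c) = 4/7 (P(c) = -⅐*(-4) = 4/7)
Q(x) = x
a = -3 (a = -3 + 0 = -3)
C = 311 (C = -2 + 1/(1/(-33 + 346)) = -2 + 1/(1/313) = -2 + 313 = 311)
k = -12/7 (k = -3*4/7 = -12/7 ≈ -1.7143)
k + C = -12/7 + 311 = 2165/7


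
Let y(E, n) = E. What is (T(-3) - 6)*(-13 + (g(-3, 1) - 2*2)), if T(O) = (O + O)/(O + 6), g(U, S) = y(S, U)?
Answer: 128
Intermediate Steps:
g(U, S) = S
T(O) = 2*O/(6 + O) (T(O) = (2*O)/(6 + O) = 2*O/(6 + O))
(T(-3) - 6)*(-13 + (g(-3, 1) - 2*2)) = (2*(-3)/(6 - 3) - 6)*(-13 + (1 - 2*2)) = (2*(-3)/3 - 6)*(-13 + (1 - 4)) = (2*(-3)*(⅓) - 6)*(-13 - 3) = (-2 - 6)*(-16) = -8*(-16) = 128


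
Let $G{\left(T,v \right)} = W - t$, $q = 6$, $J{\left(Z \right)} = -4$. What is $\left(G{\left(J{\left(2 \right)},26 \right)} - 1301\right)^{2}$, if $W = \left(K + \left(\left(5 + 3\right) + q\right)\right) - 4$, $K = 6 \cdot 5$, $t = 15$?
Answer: $1628176$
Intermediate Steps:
$K = 30$
$W = 40$ ($W = \left(30 + \left(\left(5 + 3\right) + 6\right)\right) - 4 = \left(30 + \left(8 + 6\right)\right) - 4 = \left(30 + 14\right) - 4 = 44 - 4 = 40$)
$G{\left(T,v \right)} = 25$ ($G{\left(T,v \right)} = 40 - 15 = 25$)
$\left(G{\left(J{\left(2 \right)},26 \right)} - 1301\right)^{2} = \left(25 - 1301\right)^{2} = \left(-1276\right)^{2} = 1628176$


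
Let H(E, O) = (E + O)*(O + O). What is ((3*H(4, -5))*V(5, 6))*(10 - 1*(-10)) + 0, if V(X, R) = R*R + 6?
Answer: 25200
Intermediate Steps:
V(X, R) = 6 + R**2 (V(X, R) = R**2 + 6 = 6 + R**2)
H(E, O) = 2*O*(E + O) (H(E, O) = (E + O)*(2*O) = 2*O*(E + O))
((3*H(4, -5))*V(5, 6))*(10 - 1*(-10)) + 0 = ((3*(2*(-5)*(4 - 5)))*(6 + 6**2))*(10 - 1*(-10)) + 0 = ((3*(2*(-5)*(-1)))*(6 + 36))*(10 + 10) + 0 = ((3*10)*42)*20 + 0 = (30*42)*20 + 0 = 1260*20 + 0 = 25200 + 0 = 25200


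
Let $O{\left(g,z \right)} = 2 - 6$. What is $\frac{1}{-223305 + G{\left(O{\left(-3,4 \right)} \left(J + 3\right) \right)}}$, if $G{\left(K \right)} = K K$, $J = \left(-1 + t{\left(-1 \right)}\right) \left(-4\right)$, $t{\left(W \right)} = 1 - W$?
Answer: $- \frac{1}{223289} \approx -4.4785 \cdot 10^{-6}$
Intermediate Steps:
$O{\left(g,z \right)} = -4$ ($O{\left(g,z \right)} = 2 - 6 = -4$)
$J = -4$ ($J = \left(-1 + \left(1 - -1\right)\right) \left(-4\right) = \left(-1 + \left(1 + 1\right)\right) \left(-4\right) = \left(-1 + 2\right) \left(-4\right) = 1 \left(-4\right) = -4$)
$G{\left(K \right)} = K^{2}$
$\frac{1}{-223305 + G{\left(O{\left(-3,4 \right)} \left(J + 3\right) \right)}} = \frac{1}{-223305 + \left(- 4 \left(-4 + 3\right)\right)^{2}} = \frac{1}{-223305 + \left(\left(-4\right) \left(-1\right)\right)^{2}} = \frac{1}{-223305 + 4^{2}} = \frac{1}{-223305 + 16} = \frac{1}{-223289} = - \frac{1}{223289}$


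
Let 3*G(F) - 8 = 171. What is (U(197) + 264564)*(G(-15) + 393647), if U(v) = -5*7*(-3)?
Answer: 104201949760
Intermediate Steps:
U(v) = 105 (U(v) = -35*(-3) = 105)
G(F) = 179/3 (G(F) = 8/3 + (⅓)*171 = 8/3 + 57 = 179/3)
(U(197) + 264564)*(G(-15) + 393647) = (105 + 264564)*(179/3 + 393647) = 264669*(1181120/3) = 104201949760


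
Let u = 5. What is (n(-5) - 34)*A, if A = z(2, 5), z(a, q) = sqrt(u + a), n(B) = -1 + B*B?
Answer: -10*sqrt(7) ≈ -26.458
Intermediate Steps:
n(B) = -1 + B**2
z(a, q) = sqrt(5 + a)
A = sqrt(7) (A = sqrt(5 + 2) = sqrt(7) ≈ 2.6458)
(n(-5) - 34)*A = ((-1 + (-5)**2) - 34)*sqrt(7) = ((-1 + 25) - 34)*sqrt(7) = (24 - 34)*sqrt(7) = -10*sqrt(7)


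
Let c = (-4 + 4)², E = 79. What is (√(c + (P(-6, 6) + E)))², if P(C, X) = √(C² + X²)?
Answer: 79 + 6*√2 ≈ 87.485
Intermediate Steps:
c = 0 (c = 0² = 0)
(√(c + (P(-6, 6) + E)))² = (√(0 + (√((-6)² + 6²) + 79)))² = (√(0 + (√(36 + 36) + 79)))² = (√(0 + (√72 + 79)))² = (√(0 + (6*√2 + 79)))² = (√(0 + (79 + 6*√2)))² = (√(79 + 6*√2))² = 79 + 6*√2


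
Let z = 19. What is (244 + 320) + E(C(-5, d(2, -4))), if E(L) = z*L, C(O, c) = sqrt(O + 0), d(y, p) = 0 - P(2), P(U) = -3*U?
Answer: 564 + 19*I*sqrt(5) ≈ 564.0 + 42.485*I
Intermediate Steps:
d(y, p) = 6 (d(y, p) = 0 - (-3)*2 = 0 - 1*(-6) = 0 + 6 = 6)
C(O, c) = sqrt(O)
E(L) = 19*L
(244 + 320) + E(C(-5, d(2, -4))) = (244 + 320) + 19*sqrt(-5) = 564 + 19*(I*sqrt(5)) = 564 + 19*I*sqrt(5)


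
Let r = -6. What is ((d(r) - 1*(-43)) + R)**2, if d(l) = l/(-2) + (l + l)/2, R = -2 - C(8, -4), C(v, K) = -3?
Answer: 1681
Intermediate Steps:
R = 1 (R = -2 - 1*(-3) = -2 + 3 = 1)
d(l) = l/2 (d(l) = l*(-1/2) + (2*l)*(1/2) = -l/2 + l = l/2)
((d(r) - 1*(-43)) + R)**2 = (((1/2)*(-6) - 1*(-43)) + 1)**2 = ((-3 + 43) + 1)**2 = (40 + 1)**2 = 41**2 = 1681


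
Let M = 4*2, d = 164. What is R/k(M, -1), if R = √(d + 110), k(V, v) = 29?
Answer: √274/29 ≈ 0.57079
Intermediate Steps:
M = 8
R = √274 (R = √(164 + 110) = √274 ≈ 16.553)
R/k(M, -1) = √274/29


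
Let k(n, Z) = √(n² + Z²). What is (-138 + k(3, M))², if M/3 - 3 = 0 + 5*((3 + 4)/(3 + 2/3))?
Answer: 2476809/121 - 828*√19165/11 ≈ 10049.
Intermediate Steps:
M = 414/11 (M = 9 + 3*(0 + 5*((3 + 4)/(3 + 2/3))) = 9 + 3*(0 + 5*(7/(3 + 2*(⅓)))) = 9 + 3*(0 + 5*(7/(3 + ⅔))) = 9 + 3*(0 + 5*(7/(11/3))) = 9 + 3*(0 + 5*(7*(3/11))) = 9 + 3*(0 + 5*(21/11)) = 9 + 3*(0 + 105/11) = 9 + 3*(105/11) = 9 + 315/11 = 414/11 ≈ 37.636)
k(n, Z) = √(Z² + n²)
(-138 + k(3, M))² = (-138 + √((414/11)² + 3²))² = (-138 + √(171396/121 + 9))² = (-138 + √(172485/121))² = (-138 + 3*√19165/11)²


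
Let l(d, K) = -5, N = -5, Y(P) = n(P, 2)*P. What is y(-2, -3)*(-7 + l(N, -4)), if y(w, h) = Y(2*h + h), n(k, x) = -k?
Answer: 972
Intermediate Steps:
Y(P) = -P² (Y(P) = (-P)*P = -P²)
y(w, h) = -9*h² (y(w, h) = -(2*h + h)² = -(3*h)² = -9*h²)
y(-2, -3)*(-7 + l(N, -4)) = (-9*(-3)²)*(-7 - 5) = -9*9*(-12) = -81*(-12) = 972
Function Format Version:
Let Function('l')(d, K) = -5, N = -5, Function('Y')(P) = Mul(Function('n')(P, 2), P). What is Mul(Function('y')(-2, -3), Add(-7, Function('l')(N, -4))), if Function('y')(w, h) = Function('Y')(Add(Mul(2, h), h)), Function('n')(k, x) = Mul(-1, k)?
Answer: 972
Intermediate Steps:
Function('Y')(P) = Mul(-1, Pow(P, 2)) (Function('Y')(P) = Mul(Mul(-1, P), P) = Mul(-1, Pow(P, 2)))
Function('y')(w, h) = Mul(-9, Pow(h, 2)) (Function('y')(w, h) = Mul(-1, Pow(Add(Mul(2, h), h), 2)) = Mul(-1, Pow(Mul(3, h), 2)) = Mul(-1, Mul(9, Pow(h, 2))) = Mul(-9, Pow(h, 2)))
Mul(Function('y')(-2, -3), Add(-7, Function('l')(N, -4))) = Mul(Mul(-9, Pow(-3, 2)), Add(-7, -5)) = Mul(Mul(-9, 9), -12) = Mul(-81, -12) = 972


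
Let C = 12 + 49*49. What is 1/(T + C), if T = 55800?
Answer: 1/58213 ≈ 1.7178e-5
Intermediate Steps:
C = 2413 (C = 12 + 2401 = 2413)
1/(T + C) = 1/(55800 + 2413) = 1/58213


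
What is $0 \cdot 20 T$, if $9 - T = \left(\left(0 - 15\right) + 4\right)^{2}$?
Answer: $0$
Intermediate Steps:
$T = -112$ ($T = 9 - \left(\left(0 - 15\right) + 4\right)^{2} = 9 - \left(-15 + 4\right)^{2} = 9 - \left(-11\right)^{2} = 9 - 121 = -112$)
$0 \cdot 20 T = 0 \cdot 20 \left(-112\right) = 0 \left(-112\right) = 0$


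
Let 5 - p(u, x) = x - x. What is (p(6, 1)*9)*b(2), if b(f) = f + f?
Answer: 180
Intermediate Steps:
b(f) = 2*f
p(u, x) = 5 (p(u, x) = 5 - (x - x) = 5 - 1*0 = 5 + 0 = 5)
(p(6, 1)*9)*b(2) = (5*9)*(2*2) = 45*4 = 180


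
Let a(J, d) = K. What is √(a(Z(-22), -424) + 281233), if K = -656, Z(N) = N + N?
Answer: √280577 ≈ 529.70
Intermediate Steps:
Z(N) = 2*N
a(J, d) = -656
√(a(Z(-22), -424) + 281233) = √(-656 + 281233) = √280577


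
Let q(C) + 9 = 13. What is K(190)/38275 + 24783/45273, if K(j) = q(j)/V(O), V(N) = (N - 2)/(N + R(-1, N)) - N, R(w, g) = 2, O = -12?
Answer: 4237003349/7739947535 ≈ 0.54742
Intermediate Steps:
V(N) = -N + (-2 + N)/(2 + N) (V(N) = (N - 2)/(N + 2) - N = (-2 + N)/(2 + N) - N = -N + (-2 + N)/(2 + N))
q(C) = 4 (q(C) = -9 + 13 = 4)
K(j) = 20/67 (K(j) = 4/(((-2 - 1*(-12) - 1*(-12)**2)/(2 - 12))) = 4/(((-2 + 12 - 1*144)/(-10))) = 4/((-(-2 + 12 - 144)/10)) = 4/((-1/10*(-134))) = 4/(67/5) = 4*(5/67) = 20/67)
K(190)/38275 + 24783/45273 = (20/67)/38275 + 24783/45273 = (20/67)*(1/38275) + 24783*(1/45273) = 4/512885 + 8261/15091 = 4237003349/7739947535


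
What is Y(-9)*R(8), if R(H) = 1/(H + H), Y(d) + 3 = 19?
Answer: 1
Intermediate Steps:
Y(d) = 16 (Y(d) = -3 + 19 = 16)
R(H) = 1/(2*H)
Y(-9)*R(8) = 16*((1/2)/8) = 16*((1/2)*(1/8)) = 16*(1/16) = 1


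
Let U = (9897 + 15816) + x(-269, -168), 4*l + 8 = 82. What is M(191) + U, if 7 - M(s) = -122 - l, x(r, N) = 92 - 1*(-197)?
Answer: 52299/2 ≈ 26150.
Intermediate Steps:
l = 37/2 (l = -2 + (¼)*82 = -2 + 41/2 = 37/2 ≈ 18.500)
x(r, N) = 289 (x(r, N) = 92 + 197 = 289)
M(s) = 295/2 (M(s) = 7 - (-122 - 1*37/2) = 7 - (-122 - 37/2) = 7 - 1*(-281/2) = 7 + 281/2 = 295/2)
U = 26002 (U = (9897 + 15816) + 289 = 25713 + 289 = 26002)
M(191) + U = 295/2 + 26002 = 52299/2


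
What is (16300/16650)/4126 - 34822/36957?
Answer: -7971986249/8462894301 ≈ -0.94199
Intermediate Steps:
(16300/16650)/4126 - 34822/36957 = (16300*(1/16650))*(1/4126) - 34822*1/36957 = (326/333)*(1/4126) - 34822/36957 = 163/686979 - 34822/36957 = -7971986249/8462894301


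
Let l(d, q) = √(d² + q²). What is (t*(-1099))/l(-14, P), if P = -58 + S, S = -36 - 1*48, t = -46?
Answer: 25277*√5090/5090 ≈ 354.30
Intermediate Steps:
S = -84 (S = -36 - 48 = -84)
P = -142 (P = -58 - 84 = -142)
(t*(-1099))/l(-14, P) = (-46*(-1099))/(√((-14)² + (-142)²)) = 50554/(√(196 + 20164)) = 50554/(√20360) = 50554/((2*√5090)) = 50554*(√5090/10180) = 25277*√5090/5090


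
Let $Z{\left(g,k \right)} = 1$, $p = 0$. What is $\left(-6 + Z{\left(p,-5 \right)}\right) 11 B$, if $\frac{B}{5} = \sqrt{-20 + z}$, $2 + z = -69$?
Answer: $- 275 i \sqrt{91} \approx - 2623.3 i$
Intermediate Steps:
$z = -71$ ($z = -2 - 69 = -71$)
$B = 5 i \sqrt{91}$ ($B = 5 \sqrt{-20 - 71} = 5 \sqrt{-91} = 5 i \sqrt{91} \approx 47.697 i$)
$\left(-6 + Z{\left(p,-5 \right)}\right) 11 B = \left(-6 + 1\right) 11 \cdot 5 i \sqrt{91} = \left(-5\right) 11 \cdot 5 i \sqrt{91} = - 55 \cdot 5 i \sqrt{91} = - 275 i \sqrt{91}$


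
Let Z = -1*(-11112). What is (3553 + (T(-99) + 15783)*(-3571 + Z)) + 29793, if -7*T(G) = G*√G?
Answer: 119052949 + 2239677*I*√11/7 ≈ 1.1905e+8 + 1.0612e+6*I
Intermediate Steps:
T(G) = -G^(3/2)/7 (T(G) = -G*√G/7 = -G^(3/2)/7)
Z = 11112
(3553 + (T(-99) + 15783)*(-3571 + Z)) + 29793 = (3553 + (-(-297)*I*√11/7 + 15783)*(-3571 + 11112)) + 29793 = (3553 + (-(-297)*I*√11/7 + 15783)*7541) + 29793 = (3553 + (297*I*√11/7 + 15783)*7541) + 29793 = (3553 + (15783 + 297*I*√11/7)*7541) + 29793 = (3553 + (119019603 + 2239677*I*√11/7)) + 29793 = (119023156 + 2239677*I*√11/7) + 29793 = 119052949 + 2239677*I*√11/7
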